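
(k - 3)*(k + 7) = k^2 + 4*k - 21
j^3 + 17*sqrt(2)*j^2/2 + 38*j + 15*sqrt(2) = (j + sqrt(2)/2)*(j + 3*sqrt(2))*(j + 5*sqrt(2))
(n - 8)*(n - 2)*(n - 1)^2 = n^4 - 12*n^3 + 37*n^2 - 42*n + 16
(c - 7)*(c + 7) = c^2 - 49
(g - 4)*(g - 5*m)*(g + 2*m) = g^3 - 3*g^2*m - 4*g^2 - 10*g*m^2 + 12*g*m + 40*m^2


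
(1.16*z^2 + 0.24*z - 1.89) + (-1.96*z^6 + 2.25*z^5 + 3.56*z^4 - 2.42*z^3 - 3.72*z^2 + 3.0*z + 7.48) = -1.96*z^6 + 2.25*z^5 + 3.56*z^4 - 2.42*z^3 - 2.56*z^2 + 3.24*z + 5.59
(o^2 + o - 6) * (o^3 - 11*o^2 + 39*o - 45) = o^5 - 10*o^4 + 22*o^3 + 60*o^2 - 279*o + 270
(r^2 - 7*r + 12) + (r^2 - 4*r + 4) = 2*r^2 - 11*r + 16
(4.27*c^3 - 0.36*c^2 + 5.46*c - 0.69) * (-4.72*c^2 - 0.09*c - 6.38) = -20.1544*c^5 + 1.3149*c^4 - 52.9814*c^3 + 5.0622*c^2 - 34.7727*c + 4.4022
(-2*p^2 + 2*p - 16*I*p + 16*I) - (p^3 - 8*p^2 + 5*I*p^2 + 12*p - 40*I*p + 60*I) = -p^3 + 6*p^2 - 5*I*p^2 - 10*p + 24*I*p - 44*I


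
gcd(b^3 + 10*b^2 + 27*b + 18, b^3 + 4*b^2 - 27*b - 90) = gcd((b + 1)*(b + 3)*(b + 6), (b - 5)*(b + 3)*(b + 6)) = b^2 + 9*b + 18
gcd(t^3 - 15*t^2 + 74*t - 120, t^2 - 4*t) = t - 4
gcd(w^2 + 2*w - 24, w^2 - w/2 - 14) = w - 4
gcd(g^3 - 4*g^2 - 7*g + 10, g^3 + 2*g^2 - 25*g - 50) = g^2 - 3*g - 10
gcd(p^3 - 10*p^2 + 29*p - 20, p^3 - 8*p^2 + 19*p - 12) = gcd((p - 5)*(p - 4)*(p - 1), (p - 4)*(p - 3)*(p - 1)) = p^2 - 5*p + 4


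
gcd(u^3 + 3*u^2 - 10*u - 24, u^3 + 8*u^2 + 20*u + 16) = u^2 + 6*u + 8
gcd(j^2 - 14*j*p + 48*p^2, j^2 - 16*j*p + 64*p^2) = -j + 8*p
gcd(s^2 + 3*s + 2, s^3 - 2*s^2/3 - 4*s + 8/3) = s + 2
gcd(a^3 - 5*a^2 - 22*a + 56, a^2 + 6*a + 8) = a + 4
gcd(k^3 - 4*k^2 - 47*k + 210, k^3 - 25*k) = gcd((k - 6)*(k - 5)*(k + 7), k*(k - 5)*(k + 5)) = k - 5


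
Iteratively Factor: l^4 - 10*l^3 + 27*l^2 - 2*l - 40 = (l + 1)*(l^3 - 11*l^2 + 38*l - 40) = (l - 2)*(l + 1)*(l^2 - 9*l + 20) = (l - 4)*(l - 2)*(l + 1)*(l - 5)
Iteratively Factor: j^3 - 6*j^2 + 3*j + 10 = (j + 1)*(j^2 - 7*j + 10) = (j - 2)*(j + 1)*(j - 5)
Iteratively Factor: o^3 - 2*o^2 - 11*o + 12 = (o + 3)*(o^2 - 5*o + 4) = (o - 4)*(o + 3)*(o - 1)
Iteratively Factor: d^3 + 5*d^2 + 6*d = (d + 3)*(d^2 + 2*d) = (d + 2)*(d + 3)*(d)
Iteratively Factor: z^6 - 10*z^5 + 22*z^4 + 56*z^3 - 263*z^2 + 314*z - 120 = (z + 3)*(z^5 - 13*z^4 + 61*z^3 - 127*z^2 + 118*z - 40) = (z - 4)*(z + 3)*(z^4 - 9*z^3 + 25*z^2 - 27*z + 10) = (z - 4)*(z - 1)*(z + 3)*(z^3 - 8*z^2 + 17*z - 10) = (z - 4)*(z - 2)*(z - 1)*(z + 3)*(z^2 - 6*z + 5) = (z - 4)*(z - 2)*(z - 1)^2*(z + 3)*(z - 5)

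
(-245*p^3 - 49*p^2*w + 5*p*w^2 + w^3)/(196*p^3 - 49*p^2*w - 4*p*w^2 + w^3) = (-5*p - w)/(4*p - w)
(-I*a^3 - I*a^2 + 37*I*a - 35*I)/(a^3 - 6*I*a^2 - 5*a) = I*(a^3 + a^2 - 37*a + 35)/(a*(-a^2 + 6*I*a + 5))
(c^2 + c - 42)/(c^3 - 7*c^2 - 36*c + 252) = (c + 7)/(c^2 - c - 42)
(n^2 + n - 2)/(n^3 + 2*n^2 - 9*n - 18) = (n - 1)/(n^2 - 9)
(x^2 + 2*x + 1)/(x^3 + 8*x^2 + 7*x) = (x + 1)/(x*(x + 7))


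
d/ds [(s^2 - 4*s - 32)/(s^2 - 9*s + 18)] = 5*(-s^2 + 20*s - 72)/(s^4 - 18*s^3 + 117*s^2 - 324*s + 324)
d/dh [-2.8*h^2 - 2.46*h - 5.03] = -5.6*h - 2.46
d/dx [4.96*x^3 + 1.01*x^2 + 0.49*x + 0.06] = 14.88*x^2 + 2.02*x + 0.49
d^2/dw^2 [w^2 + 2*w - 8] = 2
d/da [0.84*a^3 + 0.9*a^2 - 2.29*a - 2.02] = 2.52*a^2 + 1.8*a - 2.29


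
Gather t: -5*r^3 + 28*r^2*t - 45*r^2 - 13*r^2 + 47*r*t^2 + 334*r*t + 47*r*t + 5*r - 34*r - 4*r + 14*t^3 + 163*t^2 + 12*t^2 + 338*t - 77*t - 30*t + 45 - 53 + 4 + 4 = -5*r^3 - 58*r^2 - 33*r + 14*t^3 + t^2*(47*r + 175) + t*(28*r^2 + 381*r + 231)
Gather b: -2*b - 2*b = -4*b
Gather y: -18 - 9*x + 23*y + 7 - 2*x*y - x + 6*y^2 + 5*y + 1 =-10*x + 6*y^2 + y*(28 - 2*x) - 10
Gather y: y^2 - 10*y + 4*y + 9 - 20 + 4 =y^2 - 6*y - 7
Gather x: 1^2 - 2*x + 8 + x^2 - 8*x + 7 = x^2 - 10*x + 16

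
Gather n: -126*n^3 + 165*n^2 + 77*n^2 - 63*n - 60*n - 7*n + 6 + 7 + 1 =-126*n^3 + 242*n^2 - 130*n + 14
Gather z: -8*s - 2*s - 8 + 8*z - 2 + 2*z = -10*s + 10*z - 10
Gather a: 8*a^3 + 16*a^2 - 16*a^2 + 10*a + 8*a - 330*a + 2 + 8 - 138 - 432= 8*a^3 - 312*a - 560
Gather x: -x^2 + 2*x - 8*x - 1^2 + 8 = -x^2 - 6*x + 7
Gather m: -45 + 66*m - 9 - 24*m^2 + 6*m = -24*m^2 + 72*m - 54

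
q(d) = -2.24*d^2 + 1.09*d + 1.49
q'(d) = 1.09 - 4.48*d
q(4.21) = -33.62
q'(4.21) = -17.77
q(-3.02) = -22.23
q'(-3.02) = 14.62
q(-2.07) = -10.36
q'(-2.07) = 10.36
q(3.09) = -16.53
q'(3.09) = -12.75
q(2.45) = -9.29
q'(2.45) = -9.89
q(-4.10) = -40.63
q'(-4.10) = 19.46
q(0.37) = 1.59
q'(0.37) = -0.57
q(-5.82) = -80.73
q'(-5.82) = 27.16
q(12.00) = -307.99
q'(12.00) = -52.67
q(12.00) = -307.99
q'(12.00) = -52.67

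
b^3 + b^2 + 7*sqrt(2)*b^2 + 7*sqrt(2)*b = b*(b + 1)*(b + 7*sqrt(2))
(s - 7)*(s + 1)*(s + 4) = s^3 - 2*s^2 - 31*s - 28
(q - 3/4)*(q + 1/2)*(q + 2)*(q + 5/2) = q^4 + 17*q^3/4 + 7*q^2/2 - 47*q/16 - 15/8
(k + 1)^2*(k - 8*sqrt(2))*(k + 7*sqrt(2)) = k^4 - sqrt(2)*k^3 + 2*k^3 - 111*k^2 - 2*sqrt(2)*k^2 - 224*k - sqrt(2)*k - 112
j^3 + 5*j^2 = j^2*(j + 5)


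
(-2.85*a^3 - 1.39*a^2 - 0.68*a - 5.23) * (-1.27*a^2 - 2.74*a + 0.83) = 3.6195*a^5 + 9.5743*a^4 + 2.3067*a^3 + 7.3516*a^2 + 13.7658*a - 4.3409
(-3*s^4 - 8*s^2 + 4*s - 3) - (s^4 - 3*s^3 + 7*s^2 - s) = -4*s^4 + 3*s^3 - 15*s^2 + 5*s - 3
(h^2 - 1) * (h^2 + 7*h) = h^4 + 7*h^3 - h^2 - 7*h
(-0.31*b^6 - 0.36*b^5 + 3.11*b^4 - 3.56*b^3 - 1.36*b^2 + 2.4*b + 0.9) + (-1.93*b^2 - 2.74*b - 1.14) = -0.31*b^6 - 0.36*b^5 + 3.11*b^4 - 3.56*b^3 - 3.29*b^2 - 0.34*b - 0.24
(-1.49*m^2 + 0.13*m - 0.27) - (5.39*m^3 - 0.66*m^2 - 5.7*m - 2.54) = -5.39*m^3 - 0.83*m^2 + 5.83*m + 2.27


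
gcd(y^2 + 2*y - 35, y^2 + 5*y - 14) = y + 7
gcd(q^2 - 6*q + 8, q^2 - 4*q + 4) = q - 2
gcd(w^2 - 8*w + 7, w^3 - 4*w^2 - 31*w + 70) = w - 7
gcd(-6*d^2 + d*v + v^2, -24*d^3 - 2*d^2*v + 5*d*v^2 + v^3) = -6*d^2 + d*v + v^2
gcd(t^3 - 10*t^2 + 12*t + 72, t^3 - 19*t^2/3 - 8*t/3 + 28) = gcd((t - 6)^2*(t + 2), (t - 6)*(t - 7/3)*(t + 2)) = t^2 - 4*t - 12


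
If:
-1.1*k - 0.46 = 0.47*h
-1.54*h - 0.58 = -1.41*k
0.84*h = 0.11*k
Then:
No Solution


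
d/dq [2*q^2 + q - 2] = 4*q + 1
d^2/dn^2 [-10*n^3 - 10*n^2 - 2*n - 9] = -60*n - 20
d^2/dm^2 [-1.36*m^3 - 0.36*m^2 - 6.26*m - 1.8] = -8.16*m - 0.72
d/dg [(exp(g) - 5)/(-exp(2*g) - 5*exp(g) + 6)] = ((exp(g) - 5)*(2*exp(g) + 5) - exp(2*g) - 5*exp(g) + 6)*exp(g)/(exp(2*g) + 5*exp(g) - 6)^2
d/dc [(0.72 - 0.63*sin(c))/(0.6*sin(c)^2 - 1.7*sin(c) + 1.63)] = (0.378*sin(c)^2 - 0.864*sin(c) + 0.1971)*cos(c)/(0.36*sin(c)^4 - 2.04*sin(c)^3 + 4.846*sin(c)^2 - 5.542*sin(c) + 2.6569)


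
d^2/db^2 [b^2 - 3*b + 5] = 2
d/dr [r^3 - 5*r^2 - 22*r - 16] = 3*r^2 - 10*r - 22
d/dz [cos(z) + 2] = -sin(z)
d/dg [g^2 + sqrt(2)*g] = 2*g + sqrt(2)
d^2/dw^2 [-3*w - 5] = 0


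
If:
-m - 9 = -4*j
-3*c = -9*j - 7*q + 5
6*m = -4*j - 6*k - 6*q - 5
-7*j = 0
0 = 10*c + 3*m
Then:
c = 27/10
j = 0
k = 661/105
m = -9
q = 131/70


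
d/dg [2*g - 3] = 2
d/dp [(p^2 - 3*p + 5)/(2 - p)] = (-p^2 + 4*p - 1)/(p^2 - 4*p + 4)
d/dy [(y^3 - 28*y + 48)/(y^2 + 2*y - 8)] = (y^2 + 8*y + 32)/(y^2 + 8*y + 16)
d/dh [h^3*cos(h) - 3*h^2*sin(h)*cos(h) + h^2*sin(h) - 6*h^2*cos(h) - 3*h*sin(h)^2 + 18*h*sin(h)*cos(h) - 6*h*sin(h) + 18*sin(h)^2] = -h^3*sin(h) + 6*h^2*sin(h) + 4*h^2*cos(h) - 3*h^2*cos(2*h) + 2*h*sin(h) - 6*h*sin(2*h) - 18*h*cos(h) + 18*h*cos(2*h) - 6*sin(h) + 27*sin(2*h) + 3*cos(2*h)/2 - 3/2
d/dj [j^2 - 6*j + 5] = 2*j - 6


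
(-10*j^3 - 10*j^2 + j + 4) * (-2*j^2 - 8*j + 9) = 20*j^5 + 100*j^4 - 12*j^3 - 106*j^2 - 23*j + 36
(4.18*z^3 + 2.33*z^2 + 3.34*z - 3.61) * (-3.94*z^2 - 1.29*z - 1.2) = -16.4692*z^5 - 14.5724*z^4 - 21.1813*z^3 + 7.1188*z^2 + 0.6489*z + 4.332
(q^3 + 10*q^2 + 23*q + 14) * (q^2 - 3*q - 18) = q^5 + 7*q^4 - 25*q^3 - 235*q^2 - 456*q - 252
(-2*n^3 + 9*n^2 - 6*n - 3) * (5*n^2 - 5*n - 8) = -10*n^5 + 55*n^4 - 59*n^3 - 57*n^2 + 63*n + 24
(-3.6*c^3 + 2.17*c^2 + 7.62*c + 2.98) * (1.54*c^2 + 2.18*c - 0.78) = -5.544*c^5 - 4.5062*c^4 + 19.2734*c^3 + 19.5082*c^2 + 0.5528*c - 2.3244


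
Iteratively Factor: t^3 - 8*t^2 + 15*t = (t)*(t^2 - 8*t + 15) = t*(t - 3)*(t - 5)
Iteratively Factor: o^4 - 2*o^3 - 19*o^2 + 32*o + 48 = (o + 1)*(o^3 - 3*o^2 - 16*o + 48) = (o + 1)*(o + 4)*(o^2 - 7*o + 12) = (o - 3)*(o + 1)*(o + 4)*(o - 4)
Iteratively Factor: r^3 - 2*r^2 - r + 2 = (r + 1)*(r^2 - 3*r + 2) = (r - 2)*(r + 1)*(r - 1)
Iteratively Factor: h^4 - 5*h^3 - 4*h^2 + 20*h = (h - 2)*(h^3 - 3*h^2 - 10*h) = (h - 2)*(h + 2)*(h^2 - 5*h) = h*(h - 2)*(h + 2)*(h - 5)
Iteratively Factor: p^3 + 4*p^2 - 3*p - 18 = (p - 2)*(p^2 + 6*p + 9) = (p - 2)*(p + 3)*(p + 3)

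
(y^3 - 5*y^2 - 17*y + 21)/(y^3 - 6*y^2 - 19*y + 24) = (y - 7)/(y - 8)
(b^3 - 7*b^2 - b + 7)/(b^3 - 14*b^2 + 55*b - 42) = (b + 1)/(b - 6)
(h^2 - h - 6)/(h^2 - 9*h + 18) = (h + 2)/(h - 6)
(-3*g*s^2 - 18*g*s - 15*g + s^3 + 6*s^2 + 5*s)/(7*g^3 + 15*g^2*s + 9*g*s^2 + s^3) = (-3*g*s^2 - 18*g*s - 15*g + s^3 + 6*s^2 + 5*s)/(7*g^3 + 15*g^2*s + 9*g*s^2 + s^3)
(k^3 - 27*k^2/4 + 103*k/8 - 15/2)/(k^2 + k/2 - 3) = (k^2 - 21*k/4 + 5)/(k + 2)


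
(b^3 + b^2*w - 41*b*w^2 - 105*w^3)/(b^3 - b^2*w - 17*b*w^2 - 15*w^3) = (-b^2 + 2*b*w + 35*w^2)/(-b^2 + 4*b*w + 5*w^2)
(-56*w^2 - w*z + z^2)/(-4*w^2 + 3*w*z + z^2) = (-56*w^2 - w*z + z^2)/(-4*w^2 + 3*w*z + z^2)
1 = 1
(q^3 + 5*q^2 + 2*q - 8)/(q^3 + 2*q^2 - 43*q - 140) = (q^2 + q - 2)/(q^2 - 2*q - 35)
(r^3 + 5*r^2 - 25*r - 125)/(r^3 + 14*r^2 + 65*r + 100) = (r - 5)/(r + 4)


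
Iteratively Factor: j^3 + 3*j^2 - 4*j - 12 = (j + 3)*(j^2 - 4) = (j - 2)*(j + 3)*(j + 2)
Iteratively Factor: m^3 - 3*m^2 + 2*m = (m - 2)*(m^2 - m) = (m - 2)*(m - 1)*(m)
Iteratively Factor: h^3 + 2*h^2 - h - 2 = (h - 1)*(h^2 + 3*h + 2) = (h - 1)*(h + 1)*(h + 2)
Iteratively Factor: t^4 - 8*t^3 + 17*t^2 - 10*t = (t - 5)*(t^3 - 3*t^2 + 2*t) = t*(t - 5)*(t^2 - 3*t + 2) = t*(t - 5)*(t - 2)*(t - 1)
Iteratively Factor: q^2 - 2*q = (q - 2)*(q)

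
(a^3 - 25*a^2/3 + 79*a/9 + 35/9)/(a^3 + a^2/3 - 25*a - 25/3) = (3*a^2 - 26*a + 35)/(3*(a^2 - 25))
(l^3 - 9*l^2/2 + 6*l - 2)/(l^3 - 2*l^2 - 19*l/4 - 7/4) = 2*(-2*l^3 + 9*l^2 - 12*l + 4)/(-4*l^3 + 8*l^2 + 19*l + 7)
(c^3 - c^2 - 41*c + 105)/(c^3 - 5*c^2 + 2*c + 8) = (c^3 - c^2 - 41*c + 105)/(c^3 - 5*c^2 + 2*c + 8)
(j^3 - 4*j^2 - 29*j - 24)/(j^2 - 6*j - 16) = (j^2 + 4*j + 3)/(j + 2)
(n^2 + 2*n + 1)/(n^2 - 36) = (n^2 + 2*n + 1)/(n^2 - 36)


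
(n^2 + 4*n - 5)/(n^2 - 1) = (n + 5)/(n + 1)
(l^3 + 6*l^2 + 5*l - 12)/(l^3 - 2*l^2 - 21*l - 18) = (l^2 + 3*l - 4)/(l^2 - 5*l - 6)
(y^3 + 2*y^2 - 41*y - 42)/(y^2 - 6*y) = y + 8 + 7/y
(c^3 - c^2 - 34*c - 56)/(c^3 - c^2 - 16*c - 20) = (c^2 - 3*c - 28)/(c^2 - 3*c - 10)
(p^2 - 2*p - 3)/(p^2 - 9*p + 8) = (p^2 - 2*p - 3)/(p^2 - 9*p + 8)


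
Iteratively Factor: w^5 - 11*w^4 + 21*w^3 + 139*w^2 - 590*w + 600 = (w - 5)*(w^4 - 6*w^3 - 9*w^2 + 94*w - 120) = (w - 5)*(w - 2)*(w^3 - 4*w^2 - 17*w + 60) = (w - 5)^2*(w - 2)*(w^2 + w - 12) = (w - 5)^2*(w - 2)*(w + 4)*(w - 3)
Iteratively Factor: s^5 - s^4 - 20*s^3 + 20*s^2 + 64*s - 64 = (s + 4)*(s^4 - 5*s^3 + 20*s - 16) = (s - 1)*(s + 4)*(s^3 - 4*s^2 - 4*s + 16) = (s - 1)*(s + 2)*(s + 4)*(s^2 - 6*s + 8) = (s - 2)*(s - 1)*(s + 2)*(s + 4)*(s - 4)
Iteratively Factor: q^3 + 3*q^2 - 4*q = (q)*(q^2 + 3*q - 4) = q*(q - 1)*(q + 4)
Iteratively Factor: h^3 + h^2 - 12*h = (h - 3)*(h^2 + 4*h) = h*(h - 3)*(h + 4)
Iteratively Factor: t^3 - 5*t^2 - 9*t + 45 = (t - 3)*(t^2 - 2*t - 15) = (t - 5)*(t - 3)*(t + 3)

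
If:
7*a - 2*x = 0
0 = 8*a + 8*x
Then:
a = 0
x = 0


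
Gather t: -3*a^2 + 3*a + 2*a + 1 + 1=-3*a^2 + 5*a + 2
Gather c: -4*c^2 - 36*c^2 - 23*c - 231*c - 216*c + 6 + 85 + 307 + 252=-40*c^2 - 470*c + 650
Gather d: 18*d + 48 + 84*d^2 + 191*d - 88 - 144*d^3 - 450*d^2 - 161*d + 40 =-144*d^3 - 366*d^2 + 48*d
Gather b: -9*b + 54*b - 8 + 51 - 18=45*b + 25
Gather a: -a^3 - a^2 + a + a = -a^3 - a^2 + 2*a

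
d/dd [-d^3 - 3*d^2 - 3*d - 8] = -3*d^2 - 6*d - 3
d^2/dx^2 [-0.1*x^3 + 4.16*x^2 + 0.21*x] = 8.32 - 0.6*x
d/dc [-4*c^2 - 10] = -8*c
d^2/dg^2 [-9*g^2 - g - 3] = -18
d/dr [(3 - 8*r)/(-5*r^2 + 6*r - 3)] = 2*(-20*r^2 + 15*r + 3)/(25*r^4 - 60*r^3 + 66*r^2 - 36*r + 9)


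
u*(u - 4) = u^2 - 4*u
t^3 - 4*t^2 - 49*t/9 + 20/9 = (t - 5)*(t - 1/3)*(t + 4/3)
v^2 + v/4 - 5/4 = (v - 1)*(v + 5/4)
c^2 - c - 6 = (c - 3)*(c + 2)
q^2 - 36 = (q - 6)*(q + 6)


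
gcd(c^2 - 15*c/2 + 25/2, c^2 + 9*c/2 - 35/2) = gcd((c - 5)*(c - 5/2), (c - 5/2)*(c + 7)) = c - 5/2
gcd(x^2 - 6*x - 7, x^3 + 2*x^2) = 1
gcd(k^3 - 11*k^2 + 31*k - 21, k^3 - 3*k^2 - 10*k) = 1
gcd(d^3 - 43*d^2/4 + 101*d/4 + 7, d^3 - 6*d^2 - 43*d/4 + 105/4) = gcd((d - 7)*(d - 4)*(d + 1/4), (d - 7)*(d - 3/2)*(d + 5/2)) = d - 7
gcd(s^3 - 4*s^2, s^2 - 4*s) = s^2 - 4*s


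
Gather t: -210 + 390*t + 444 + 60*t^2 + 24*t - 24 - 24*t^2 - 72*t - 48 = 36*t^2 + 342*t + 162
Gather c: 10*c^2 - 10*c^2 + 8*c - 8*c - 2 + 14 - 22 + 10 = 0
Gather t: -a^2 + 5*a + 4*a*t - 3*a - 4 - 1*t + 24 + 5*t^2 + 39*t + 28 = -a^2 + 2*a + 5*t^2 + t*(4*a + 38) + 48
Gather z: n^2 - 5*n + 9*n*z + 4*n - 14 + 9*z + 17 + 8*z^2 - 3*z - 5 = n^2 - n + 8*z^2 + z*(9*n + 6) - 2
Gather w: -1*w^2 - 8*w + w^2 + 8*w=0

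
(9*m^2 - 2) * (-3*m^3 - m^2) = -27*m^5 - 9*m^4 + 6*m^3 + 2*m^2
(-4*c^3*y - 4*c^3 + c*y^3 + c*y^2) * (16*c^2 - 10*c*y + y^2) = -64*c^5*y - 64*c^5 + 40*c^4*y^2 + 40*c^4*y + 12*c^3*y^3 + 12*c^3*y^2 - 10*c^2*y^4 - 10*c^2*y^3 + c*y^5 + c*y^4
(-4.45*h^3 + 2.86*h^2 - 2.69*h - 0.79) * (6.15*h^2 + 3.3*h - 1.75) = -27.3675*h^5 + 2.904*h^4 + 0.681999999999999*h^3 - 18.7405*h^2 + 2.1005*h + 1.3825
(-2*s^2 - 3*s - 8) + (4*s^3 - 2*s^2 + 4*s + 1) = 4*s^3 - 4*s^2 + s - 7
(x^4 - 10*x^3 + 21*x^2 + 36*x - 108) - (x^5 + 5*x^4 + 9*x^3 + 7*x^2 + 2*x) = -x^5 - 4*x^4 - 19*x^3 + 14*x^2 + 34*x - 108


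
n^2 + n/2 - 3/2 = (n - 1)*(n + 3/2)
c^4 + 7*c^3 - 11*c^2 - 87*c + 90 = (c - 3)*(c - 1)*(c + 5)*(c + 6)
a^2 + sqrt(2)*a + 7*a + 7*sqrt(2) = (a + 7)*(a + sqrt(2))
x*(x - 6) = x^2 - 6*x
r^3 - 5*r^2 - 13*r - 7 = (r - 7)*(r + 1)^2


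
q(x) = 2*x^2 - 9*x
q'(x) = 4*x - 9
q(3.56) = -6.69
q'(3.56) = 5.24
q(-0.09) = 0.83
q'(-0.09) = -9.36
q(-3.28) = 51.04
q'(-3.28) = -22.12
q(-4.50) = 81.00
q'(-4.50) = -27.00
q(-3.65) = 59.50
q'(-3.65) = -23.60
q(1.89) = -9.87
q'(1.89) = -1.44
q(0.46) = -3.72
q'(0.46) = -7.16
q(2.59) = -9.89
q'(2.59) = 1.36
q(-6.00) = 126.00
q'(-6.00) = -33.00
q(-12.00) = 396.00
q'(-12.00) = -57.00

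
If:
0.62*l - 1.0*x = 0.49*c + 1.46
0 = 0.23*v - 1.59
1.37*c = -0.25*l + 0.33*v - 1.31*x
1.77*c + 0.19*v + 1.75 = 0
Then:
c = -1.73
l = 5.13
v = 6.91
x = 2.57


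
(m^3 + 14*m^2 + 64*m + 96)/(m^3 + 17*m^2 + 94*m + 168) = (m + 4)/(m + 7)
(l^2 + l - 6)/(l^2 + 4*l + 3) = (l - 2)/(l + 1)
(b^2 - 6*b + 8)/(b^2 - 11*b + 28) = (b - 2)/(b - 7)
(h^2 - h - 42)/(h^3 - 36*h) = (h - 7)/(h*(h - 6))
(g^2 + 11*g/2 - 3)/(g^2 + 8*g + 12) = (g - 1/2)/(g + 2)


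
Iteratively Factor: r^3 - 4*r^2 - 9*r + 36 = (r - 3)*(r^2 - r - 12) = (r - 3)*(r + 3)*(r - 4)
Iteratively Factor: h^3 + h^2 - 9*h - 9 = (h - 3)*(h^2 + 4*h + 3) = (h - 3)*(h + 1)*(h + 3)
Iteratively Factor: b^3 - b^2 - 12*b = (b)*(b^2 - b - 12) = b*(b + 3)*(b - 4)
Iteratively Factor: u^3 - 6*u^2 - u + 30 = (u - 3)*(u^2 - 3*u - 10) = (u - 3)*(u + 2)*(u - 5)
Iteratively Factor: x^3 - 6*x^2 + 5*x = (x - 5)*(x^2 - x) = x*(x - 5)*(x - 1)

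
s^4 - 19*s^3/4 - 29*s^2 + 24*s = s*(s - 8)*(s - 3/4)*(s + 4)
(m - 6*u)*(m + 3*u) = m^2 - 3*m*u - 18*u^2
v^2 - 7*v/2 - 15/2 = (v - 5)*(v + 3/2)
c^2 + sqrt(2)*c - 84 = (c - 6*sqrt(2))*(c + 7*sqrt(2))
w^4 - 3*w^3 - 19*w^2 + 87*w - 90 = (w - 3)^2*(w - 2)*(w + 5)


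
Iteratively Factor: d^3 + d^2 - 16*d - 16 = (d + 1)*(d^2 - 16) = (d - 4)*(d + 1)*(d + 4)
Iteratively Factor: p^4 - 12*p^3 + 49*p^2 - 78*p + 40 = (p - 5)*(p^3 - 7*p^2 + 14*p - 8) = (p - 5)*(p - 4)*(p^2 - 3*p + 2) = (p - 5)*(p - 4)*(p - 1)*(p - 2)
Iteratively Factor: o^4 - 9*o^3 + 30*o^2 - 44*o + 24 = (o - 2)*(o^3 - 7*o^2 + 16*o - 12) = (o - 2)^2*(o^2 - 5*o + 6) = (o - 3)*(o - 2)^2*(o - 2)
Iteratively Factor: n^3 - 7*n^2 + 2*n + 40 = (n - 4)*(n^2 - 3*n - 10) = (n - 4)*(n + 2)*(n - 5)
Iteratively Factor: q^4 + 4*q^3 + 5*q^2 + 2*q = (q + 1)*(q^3 + 3*q^2 + 2*q) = (q + 1)^2*(q^2 + 2*q) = q*(q + 1)^2*(q + 2)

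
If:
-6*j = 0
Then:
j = 0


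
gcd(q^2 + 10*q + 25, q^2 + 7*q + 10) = q + 5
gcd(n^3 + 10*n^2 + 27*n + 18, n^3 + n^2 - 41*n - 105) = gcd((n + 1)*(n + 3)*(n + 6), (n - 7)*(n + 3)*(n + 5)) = n + 3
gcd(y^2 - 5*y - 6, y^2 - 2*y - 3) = y + 1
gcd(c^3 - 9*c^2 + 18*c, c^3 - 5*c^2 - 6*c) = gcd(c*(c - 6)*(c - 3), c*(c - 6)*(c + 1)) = c^2 - 6*c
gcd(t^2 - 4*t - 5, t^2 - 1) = t + 1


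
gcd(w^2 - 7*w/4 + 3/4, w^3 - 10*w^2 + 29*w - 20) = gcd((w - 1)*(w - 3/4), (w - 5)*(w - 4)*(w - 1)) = w - 1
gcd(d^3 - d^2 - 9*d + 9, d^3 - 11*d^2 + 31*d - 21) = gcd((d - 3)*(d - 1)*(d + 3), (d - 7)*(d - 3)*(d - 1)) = d^2 - 4*d + 3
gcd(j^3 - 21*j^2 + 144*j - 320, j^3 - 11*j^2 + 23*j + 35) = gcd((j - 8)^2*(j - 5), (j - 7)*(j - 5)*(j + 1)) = j - 5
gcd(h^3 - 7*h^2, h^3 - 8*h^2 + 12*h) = h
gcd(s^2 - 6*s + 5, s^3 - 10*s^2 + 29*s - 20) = s^2 - 6*s + 5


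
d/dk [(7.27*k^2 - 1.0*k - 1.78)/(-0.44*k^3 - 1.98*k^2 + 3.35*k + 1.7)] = (3.1988*k^4 - 0.879999999999999*k^3 + 20.0249*k^2 + 17.6692*k + 4.263)/(0.1936*k^6 + 1.7424*k^5 + 0.9724*k^4 - 14.762*k^3 + 4.4905*k^2 + 11.39*k + 2.89)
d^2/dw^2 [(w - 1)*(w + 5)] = 2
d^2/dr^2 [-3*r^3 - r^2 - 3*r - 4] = -18*r - 2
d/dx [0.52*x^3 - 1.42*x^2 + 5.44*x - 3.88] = 1.56*x^2 - 2.84*x + 5.44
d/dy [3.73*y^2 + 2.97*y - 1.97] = 7.46*y + 2.97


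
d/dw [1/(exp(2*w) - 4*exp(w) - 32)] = 2*(2 - exp(w))*exp(w)/(-exp(2*w) + 4*exp(w) + 32)^2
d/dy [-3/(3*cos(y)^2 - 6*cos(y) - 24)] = 2*(1 - cos(y))*sin(y)/(sin(y)^2 + 2*cos(y) + 7)^2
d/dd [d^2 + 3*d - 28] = 2*d + 3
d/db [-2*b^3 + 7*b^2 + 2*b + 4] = -6*b^2 + 14*b + 2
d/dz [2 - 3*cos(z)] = 3*sin(z)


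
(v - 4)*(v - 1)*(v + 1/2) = v^3 - 9*v^2/2 + 3*v/2 + 2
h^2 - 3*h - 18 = (h - 6)*(h + 3)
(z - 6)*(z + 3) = z^2 - 3*z - 18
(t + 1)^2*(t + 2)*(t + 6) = t^4 + 10*t^3 + 29*t^2 + 32*t + 12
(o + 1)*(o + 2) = o^2 + 3*o + 2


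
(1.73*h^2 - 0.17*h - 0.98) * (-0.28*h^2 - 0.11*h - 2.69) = -0.4844*h^4 - 0.1427*h^3 - 4.3606*h^2 + 0.5651*h + 2.6362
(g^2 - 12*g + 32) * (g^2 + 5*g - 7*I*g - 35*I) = g^4 - 7*g^3 - 7*I*g^3 - 28*g^2 + 49*I*g^2 + 160*g + 196*I*g - 1120*I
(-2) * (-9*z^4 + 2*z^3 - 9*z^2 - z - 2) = 18*z^4 - 4*z^3 + 18*z^2 + 2*z + 4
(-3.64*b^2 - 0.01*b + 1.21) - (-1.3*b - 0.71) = -3.64*b^2 + 1.29*b + 1.92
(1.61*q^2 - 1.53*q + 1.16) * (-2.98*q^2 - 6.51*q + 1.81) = -4.7978*q^4 - 5.9217*q^3 + 9.4176*q^2 - 10.3209*q + 2.0996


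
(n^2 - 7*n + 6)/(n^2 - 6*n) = (n - 1)/n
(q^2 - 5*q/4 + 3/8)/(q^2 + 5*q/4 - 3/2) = (q - 1/2)/(q + 2)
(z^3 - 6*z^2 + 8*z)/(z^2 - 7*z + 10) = z*(z - 4)/(z - 5)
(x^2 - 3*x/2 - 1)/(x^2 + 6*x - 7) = (x^2 - 3*x/2 - 1)/(x^2 + 6*x - 7)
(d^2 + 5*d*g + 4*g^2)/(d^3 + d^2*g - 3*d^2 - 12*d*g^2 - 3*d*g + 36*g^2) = (d + g)/(d^2 - 3*d*g - 3*d + 9*g)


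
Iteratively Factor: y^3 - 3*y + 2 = (y - 1)*(y^2 + y - 2) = (y - 1)*(y + 2)*(y - 1)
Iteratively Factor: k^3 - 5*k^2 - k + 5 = (k - 5)*(k^2 - 1) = (k - 5)*(k + 1)*(k - 1)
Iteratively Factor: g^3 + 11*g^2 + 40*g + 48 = (g + 3)*(g^2 + 8*g + 16) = (g + 3)*(g + 4)*(g + 4)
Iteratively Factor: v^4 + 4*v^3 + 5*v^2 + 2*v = (v + 1)*(v^3 + 3*v^2 + 2*v) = (v + 1)^2*(v^2 + 2*v) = (v + 1)^2*(v + 2)*(v)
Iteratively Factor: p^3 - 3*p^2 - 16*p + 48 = (p - 4)*(p^2 + p - 12) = (p - 4)*(p - 3)*(p + 4)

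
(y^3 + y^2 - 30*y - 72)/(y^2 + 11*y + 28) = (y^2 - 3*y - 18)/(y + 7)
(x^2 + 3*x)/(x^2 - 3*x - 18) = x/(x - 6)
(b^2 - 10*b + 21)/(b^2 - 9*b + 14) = (b - 3)/(b - 2)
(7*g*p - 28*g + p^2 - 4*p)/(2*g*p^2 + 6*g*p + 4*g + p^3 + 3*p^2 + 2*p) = (7*g*p - 28*g + p^2 - 4*p)/(2*g*p^2 + 6*g*p + 4*g + p^3 + 3*p^2 + 2*p)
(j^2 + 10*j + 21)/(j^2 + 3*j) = (j + 7)/j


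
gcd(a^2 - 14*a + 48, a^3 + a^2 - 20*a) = 1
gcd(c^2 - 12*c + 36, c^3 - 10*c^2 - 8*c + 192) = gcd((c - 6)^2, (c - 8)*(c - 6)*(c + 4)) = c - 6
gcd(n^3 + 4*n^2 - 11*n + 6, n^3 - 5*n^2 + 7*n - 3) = n^2 - 2*n + 1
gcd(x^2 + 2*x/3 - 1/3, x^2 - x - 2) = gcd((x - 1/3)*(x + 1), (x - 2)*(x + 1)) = x + 1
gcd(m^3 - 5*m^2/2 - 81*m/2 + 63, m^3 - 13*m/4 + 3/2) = m - 3/2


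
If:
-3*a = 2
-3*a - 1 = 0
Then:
No Solution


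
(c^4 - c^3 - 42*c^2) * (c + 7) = c^5 + 6*c^4 - 49*c^3 - 294*c^2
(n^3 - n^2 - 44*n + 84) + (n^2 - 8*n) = n^3 - 52*n + 84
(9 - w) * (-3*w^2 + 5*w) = 3*w^3 - 32*w^2 + 45*w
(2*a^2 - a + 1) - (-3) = 2*a^2 - a + 4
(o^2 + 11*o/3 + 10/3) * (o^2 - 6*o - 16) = o^4 - 7*o^3/3 - 104*o^2/3 - 236*o/3 - 160/3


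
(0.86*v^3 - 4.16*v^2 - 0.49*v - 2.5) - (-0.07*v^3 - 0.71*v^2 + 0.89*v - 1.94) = 0.93*v^3 - 3.45*v^2 - 1.38*v - 0.56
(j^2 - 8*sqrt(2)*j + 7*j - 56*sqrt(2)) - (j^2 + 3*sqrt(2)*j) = -11*sqrt(2)*j + 7*j - 56*sqrt(2)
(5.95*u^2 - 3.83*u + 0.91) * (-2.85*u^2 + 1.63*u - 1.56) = -16.9575*u^4 + 20.614*u^3 - 18.1184*u^2 + 7.4581*u - 1.4196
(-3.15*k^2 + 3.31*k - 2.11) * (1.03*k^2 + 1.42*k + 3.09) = -3.2445*k^4 - 1.0637*k^3 - 7.2066*k^2 + 7.2317*k - 6.5199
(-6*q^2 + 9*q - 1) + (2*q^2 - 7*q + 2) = -4*q^2 + 2*q + 1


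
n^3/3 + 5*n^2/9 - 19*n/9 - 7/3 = (n/3 + 1/3)*(n - 7/3)*(n + 3)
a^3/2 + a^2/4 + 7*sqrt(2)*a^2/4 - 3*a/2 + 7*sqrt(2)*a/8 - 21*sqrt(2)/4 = (a/2 + 1)*(a - 3/2)*(a + 7*sqrt(2)/2)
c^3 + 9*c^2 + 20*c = c*(c + 4)*(c + 5)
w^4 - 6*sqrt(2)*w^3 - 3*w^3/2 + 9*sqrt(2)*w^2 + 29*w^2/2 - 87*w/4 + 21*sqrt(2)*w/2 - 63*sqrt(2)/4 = (w - 3/2)*(w - 7*sqrt(2)/2)*(w - 3*sqrt(2))*(w + sqrt(2)/2)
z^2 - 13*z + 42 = (z - 7)*(z - 6)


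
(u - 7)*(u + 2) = u^2 - 5*u - 14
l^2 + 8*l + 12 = (l + 2)*(l + 6)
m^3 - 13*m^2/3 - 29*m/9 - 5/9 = (m - 5)*(m + 1/3)^2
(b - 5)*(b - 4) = b^2 - 9*b + 20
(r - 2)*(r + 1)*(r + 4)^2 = r^4 + 7*r^3 + 6*r^2 - 32*r - 32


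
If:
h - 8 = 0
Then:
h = 8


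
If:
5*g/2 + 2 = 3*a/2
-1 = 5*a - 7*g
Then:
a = -33/4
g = -23/4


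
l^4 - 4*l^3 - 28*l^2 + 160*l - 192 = (l - 4)^2*(l - 2)*(l + 6)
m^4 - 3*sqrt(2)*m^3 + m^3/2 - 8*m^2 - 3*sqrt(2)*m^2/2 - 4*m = m*(m + 1/2)*(m - 4*sqrt(2))*(m + sqrt(2))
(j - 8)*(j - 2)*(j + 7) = j^3 - 3*j^2 - 54*j + 112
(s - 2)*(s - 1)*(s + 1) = s^3 - 2*s^2 - s + 2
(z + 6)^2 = z^2 + 12*z + 36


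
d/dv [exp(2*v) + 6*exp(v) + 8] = 2*(exp(v) + 3)*exp(v)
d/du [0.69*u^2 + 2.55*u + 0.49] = 1.38*u + 2.55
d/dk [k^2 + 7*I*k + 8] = 2*k + 7*I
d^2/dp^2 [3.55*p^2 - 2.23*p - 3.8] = 7.10000000000000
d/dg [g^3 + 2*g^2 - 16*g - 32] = 3*g^2 + 4*g - 16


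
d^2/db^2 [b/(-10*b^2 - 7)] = 20*b*(21 - 10*b^2)/(10*b^2 + 7)^3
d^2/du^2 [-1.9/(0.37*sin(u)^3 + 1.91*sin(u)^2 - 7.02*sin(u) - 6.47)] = (-187.26552*(0.544159544159544*sin(u) - 0.158119658119658*cos(u)^2 - 0.841880341880342)^2*cos(u)^2 + (12.81075*sin(u) + 1.58175*sin(3*u) + 7.258*cos(2*u))*(0.37*sin(u)^3 + 1.91*sin(u)^2 - 7.02*sin(u) - 6.47))/(0.37*sin(u)^3 + 1.91*sin(u)^2 - 7.02*sin(u) - 6.47)^3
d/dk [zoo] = 0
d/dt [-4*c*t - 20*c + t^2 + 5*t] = -4*c + 2*t + 5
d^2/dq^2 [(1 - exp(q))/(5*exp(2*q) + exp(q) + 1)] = (-25*exp(4*q) + 105*exp(3*q) + 45*exp(2*q) - 18*exp(q) - 2)*exp(q)/(125*exp(6*q) + 75*exp(5*q) + 90*exp(4*q) + 31*exp(3*q) + 18*exp(2*q) + 3*exp(q) + 1)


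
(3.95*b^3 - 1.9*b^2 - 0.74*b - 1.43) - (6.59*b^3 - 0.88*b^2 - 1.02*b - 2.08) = -2.64*b^3 - 1.02*b^2 + 0.28*b + 0.65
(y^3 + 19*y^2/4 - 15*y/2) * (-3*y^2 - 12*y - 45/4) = -3*y^5 - 105*y^4/4 - 183*y^3/4 + 585*y^2/16 + 675*y/8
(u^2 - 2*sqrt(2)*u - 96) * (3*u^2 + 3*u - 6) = 3*u^4 - 6*sqrt(2)*u^3 + 3*u^3 - 294*u^2 - 6*sqrt(2)*u^2 - 288*u + 12*sqrt(2)*u + 576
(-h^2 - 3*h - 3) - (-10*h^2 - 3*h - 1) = 9*h^2 - 2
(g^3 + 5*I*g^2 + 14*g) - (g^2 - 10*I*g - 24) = g^3 - g^2 + 5*I*g^2 + 14*g + 10*I*g + 24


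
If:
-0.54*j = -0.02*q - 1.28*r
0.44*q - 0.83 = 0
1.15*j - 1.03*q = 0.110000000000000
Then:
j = 1.79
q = 1.89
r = 0.72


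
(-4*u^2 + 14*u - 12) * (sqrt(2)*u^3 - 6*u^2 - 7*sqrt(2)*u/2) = -4*sqrt(2)*u^5 + 14*sqrt(2)*u^4 + 24*u^4 - 84*u^3 + 2*sqrt(2)*u^3 - 49*sqrt(2)*u^2 + 72*u^2 + 42*sqrt(2)*u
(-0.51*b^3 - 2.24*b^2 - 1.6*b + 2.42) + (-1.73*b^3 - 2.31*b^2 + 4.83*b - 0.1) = -2.24*b^3 - 4.55*b^2 + 3.23*b + 2.32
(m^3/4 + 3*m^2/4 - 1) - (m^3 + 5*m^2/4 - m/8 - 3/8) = -3*m^3/4 - m^2/2 + m/8 - 5/8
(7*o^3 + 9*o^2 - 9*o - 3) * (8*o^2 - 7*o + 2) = 56*o^5 + 23*o^4 - 121*o^3 + 57*o^2 + 3*o - 6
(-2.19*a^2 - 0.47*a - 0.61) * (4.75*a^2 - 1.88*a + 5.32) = -10.4025*a^4 + 1.8847*a^3 - 13.6647*a^2 - 1.3536*a - 3.2452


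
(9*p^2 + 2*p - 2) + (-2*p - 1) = 9*p^2 - 3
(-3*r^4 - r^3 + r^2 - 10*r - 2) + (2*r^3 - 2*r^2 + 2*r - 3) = -3*r^4 + r^3 - r^2 - 8*r - 5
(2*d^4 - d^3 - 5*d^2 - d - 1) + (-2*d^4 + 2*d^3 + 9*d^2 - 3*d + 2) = d^3 + 4*d^2 - 4*d + 1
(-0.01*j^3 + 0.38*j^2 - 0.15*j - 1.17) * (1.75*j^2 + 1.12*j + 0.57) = -0.0175*j^5 + 0.6538*j^4 + 0.1574*j^3 - 1.9989*j^2 - 1.3959*j - 0.6669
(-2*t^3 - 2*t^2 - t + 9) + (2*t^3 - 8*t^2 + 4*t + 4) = -10*t^2 + 3*t + 13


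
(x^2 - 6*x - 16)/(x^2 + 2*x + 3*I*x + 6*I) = (x - 8)/(x + 3*I)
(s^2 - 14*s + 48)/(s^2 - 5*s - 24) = (s - 6)/(s + 3)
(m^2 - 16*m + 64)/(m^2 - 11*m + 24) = (m - 8)/(m - 3)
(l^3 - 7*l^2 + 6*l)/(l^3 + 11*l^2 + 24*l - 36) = l*(l - 6)/(l^2 + 12*l + 36)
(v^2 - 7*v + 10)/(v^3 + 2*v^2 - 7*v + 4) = (v^2 - 7*v + 10)/(v^3 + 2*v^2 - 7*v + 4)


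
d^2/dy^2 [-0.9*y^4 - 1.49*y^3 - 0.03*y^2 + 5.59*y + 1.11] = -10.8*y^2 - 8.94*y - 0.06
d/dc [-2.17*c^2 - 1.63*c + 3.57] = -4.34*c - 1.63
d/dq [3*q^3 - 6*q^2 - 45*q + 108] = 9*q^2 - 12*q - 45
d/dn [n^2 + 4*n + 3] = 2*n + 4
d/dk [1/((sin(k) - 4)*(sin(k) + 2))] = 2*(1 - sin(k))*cos(k)/((sin(k) - 4)^2*(sin(k) + 2)^2)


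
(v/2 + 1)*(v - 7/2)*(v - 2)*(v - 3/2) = v^4/2 - 5*v^3/2 + 5*v^2/8 + 10*v - 21/2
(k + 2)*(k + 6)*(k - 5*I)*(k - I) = k^4 + 8*k^3 - 6*I*k^3 + 7*k^2 - 48*I*k^2 - 40*k - 72*I*k - 60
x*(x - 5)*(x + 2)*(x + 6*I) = x^4 - 3*x^3 + 6*I*x^3 - 10*x^2 - 18*I*x^2 - 60*I*x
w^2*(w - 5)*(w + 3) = w^4 - 2*w^3 - 15*w^2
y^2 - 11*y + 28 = (y - 7)*(y - 4)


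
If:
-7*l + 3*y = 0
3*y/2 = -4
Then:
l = -8/7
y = -8/3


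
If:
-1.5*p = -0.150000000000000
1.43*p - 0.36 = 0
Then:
No Solution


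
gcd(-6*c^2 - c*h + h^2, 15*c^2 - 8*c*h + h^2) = 3*c - h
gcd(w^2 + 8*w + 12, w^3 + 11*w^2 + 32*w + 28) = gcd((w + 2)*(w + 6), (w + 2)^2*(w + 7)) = w + 2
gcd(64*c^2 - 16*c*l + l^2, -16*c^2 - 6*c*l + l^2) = 8*c - l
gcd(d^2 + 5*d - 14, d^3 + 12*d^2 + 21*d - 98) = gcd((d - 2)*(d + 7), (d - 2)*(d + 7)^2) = d^2 + 5*d - 14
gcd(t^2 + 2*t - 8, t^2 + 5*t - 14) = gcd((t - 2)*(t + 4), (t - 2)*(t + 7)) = t - 2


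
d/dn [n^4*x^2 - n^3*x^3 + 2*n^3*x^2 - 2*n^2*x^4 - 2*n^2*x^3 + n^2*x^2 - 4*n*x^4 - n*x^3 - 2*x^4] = x^2*(4*n^3 - 3*n^2*x + 6*n^2 - 4*n*x^2 - 4*n*x + 2*n - 4*x^2 - x)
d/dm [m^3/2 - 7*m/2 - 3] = 3*m^2/2 - 7/2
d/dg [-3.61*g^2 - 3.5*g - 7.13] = -7.22*g - 3.5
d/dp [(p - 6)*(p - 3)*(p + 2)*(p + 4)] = 4*p^3 - 9*p^2 - 56*p + 36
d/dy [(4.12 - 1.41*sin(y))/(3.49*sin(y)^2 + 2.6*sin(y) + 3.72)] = (4.9209*sin(y)^2 - 28.7576*sin(y) - 15.9572)*cos(y)/(12.1801*sin(y)^4 + 18.148*sin(y)^3 + 32.7256*sin(y)^2 + 19.344*sin(y) + 13.8384)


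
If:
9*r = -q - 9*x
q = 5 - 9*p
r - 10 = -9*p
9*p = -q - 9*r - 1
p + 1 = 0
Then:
No Solution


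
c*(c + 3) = c^2 + 3*c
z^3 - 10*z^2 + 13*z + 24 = (z - 8)*(z - 3)*(z + 1)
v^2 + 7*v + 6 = (v + 1)*(v + 6)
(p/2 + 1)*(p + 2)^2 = p^3/2 + 3*p^2 + 6*p + 4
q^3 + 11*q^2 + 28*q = q*(q + 4)*(q + 7)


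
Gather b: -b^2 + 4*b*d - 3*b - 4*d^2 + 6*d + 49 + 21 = -b^2 + b*(4*d - 3) - 4*d^2 + 6*d + 70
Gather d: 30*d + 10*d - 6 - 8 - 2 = 40*d - 16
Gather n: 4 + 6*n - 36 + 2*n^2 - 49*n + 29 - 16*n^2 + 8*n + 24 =-14*n^2 - 35*n + 21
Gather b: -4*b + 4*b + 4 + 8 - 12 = 0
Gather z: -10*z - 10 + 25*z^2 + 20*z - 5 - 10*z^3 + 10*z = -10*z^3 + 25*z^2 + 20*z - 15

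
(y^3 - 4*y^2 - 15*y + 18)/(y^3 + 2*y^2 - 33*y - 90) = (y - 1)/(y + 5)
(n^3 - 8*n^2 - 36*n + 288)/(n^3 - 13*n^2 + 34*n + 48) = (n + 6)/(n + 1)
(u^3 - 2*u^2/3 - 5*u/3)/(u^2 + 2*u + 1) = u*(3*u - 5)/(3*(u + 1))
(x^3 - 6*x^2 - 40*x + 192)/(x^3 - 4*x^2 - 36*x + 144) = (x - 8)/(x - 6)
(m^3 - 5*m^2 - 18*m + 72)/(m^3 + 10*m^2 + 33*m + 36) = (m^2 - 9*m + 18)/(m^2 + 6*m + 9)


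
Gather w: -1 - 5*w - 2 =-5*w - 3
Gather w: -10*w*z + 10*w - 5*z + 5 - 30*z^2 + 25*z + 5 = w*(10 - 10*z) - 30*z^2 + 20*z + 10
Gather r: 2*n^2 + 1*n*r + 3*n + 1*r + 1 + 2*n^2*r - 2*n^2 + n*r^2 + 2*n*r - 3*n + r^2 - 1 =r^2*(n + 1) + r*(2*n^2 + 3*n + 1)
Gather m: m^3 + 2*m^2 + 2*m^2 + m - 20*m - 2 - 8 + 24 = m^3 + 4*m^2 - 19*m + 14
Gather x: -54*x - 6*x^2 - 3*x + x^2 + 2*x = -5*x^2 - 55*x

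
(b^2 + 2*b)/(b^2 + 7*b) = (b + 2)/(b + 7)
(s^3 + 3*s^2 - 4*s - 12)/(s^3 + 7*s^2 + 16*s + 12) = (s - 2)/(s + 2)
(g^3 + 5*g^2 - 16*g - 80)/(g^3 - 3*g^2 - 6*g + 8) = (g^2 + 9*g + 20)/(g^2 + g - 2)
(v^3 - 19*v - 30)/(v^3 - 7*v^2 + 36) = (v^2 - 2*v - 15)/(v^2 - 9*v + 18)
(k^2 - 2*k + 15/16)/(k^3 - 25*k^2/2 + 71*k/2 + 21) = (16*k^2 - 32*k + 15)/(8*(2*k^3 - 25*k^2 + 71*k + 42))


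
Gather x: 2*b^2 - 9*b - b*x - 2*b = 2*b^2 - b*x - 11*b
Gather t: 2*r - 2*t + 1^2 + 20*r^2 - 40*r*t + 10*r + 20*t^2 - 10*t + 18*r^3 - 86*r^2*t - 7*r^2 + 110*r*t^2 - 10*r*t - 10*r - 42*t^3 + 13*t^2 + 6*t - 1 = 18*r^3 + 13*r^2 + 2*r - 42*t^3 + t^2*(110*r + 33) + t*(-86*r^2 - 50*r - 6)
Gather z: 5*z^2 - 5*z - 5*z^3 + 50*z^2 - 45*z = -5*z^3 + 55*z^2 - 50*z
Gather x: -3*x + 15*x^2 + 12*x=15*x^2 + 9*x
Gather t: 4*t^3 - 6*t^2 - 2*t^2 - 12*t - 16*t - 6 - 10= 4*t^3 - 8*t^2 - 28*t - 16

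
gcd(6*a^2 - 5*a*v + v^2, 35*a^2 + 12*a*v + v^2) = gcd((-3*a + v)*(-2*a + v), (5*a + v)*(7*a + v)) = 1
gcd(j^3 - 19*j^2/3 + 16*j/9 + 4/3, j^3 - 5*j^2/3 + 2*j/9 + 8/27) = j^2 - j/3 - 2/9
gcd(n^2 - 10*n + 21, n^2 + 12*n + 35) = 1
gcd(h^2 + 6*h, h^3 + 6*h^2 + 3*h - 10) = 1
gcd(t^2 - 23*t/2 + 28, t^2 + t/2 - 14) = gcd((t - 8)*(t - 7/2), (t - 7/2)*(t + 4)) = t - 7/2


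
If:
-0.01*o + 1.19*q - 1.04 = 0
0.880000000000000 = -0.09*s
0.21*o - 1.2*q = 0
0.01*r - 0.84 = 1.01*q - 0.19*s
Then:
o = 5.25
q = 0.92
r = 362.50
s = -9.78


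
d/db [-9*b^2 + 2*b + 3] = 2 - 18*b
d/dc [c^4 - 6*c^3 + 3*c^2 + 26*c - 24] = 4*c^3 - 18*c^2 + 6*c + 26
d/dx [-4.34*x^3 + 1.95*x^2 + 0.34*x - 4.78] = -13.02*x^2 + 3.9*x + 0.34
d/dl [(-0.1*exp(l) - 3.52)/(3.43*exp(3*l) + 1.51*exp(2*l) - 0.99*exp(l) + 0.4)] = (0.686*exp(3*l) + 36.3718*exp(2*l) + 10.6304*exp(l) - 3.5248)*exp(l)/(11.7649*exp(6*l) + 10.3586*exp(5*l) - 4.5113*exp(4*l) - 0.2458*exp(3*l) + 2.1881*exp(2*l) - 0.792*exp(l) + 0.16)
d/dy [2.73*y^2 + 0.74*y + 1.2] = 5.46*y + 0.74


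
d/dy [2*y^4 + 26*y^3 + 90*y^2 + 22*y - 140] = 8*y^3 + 78*y^2 + 180*y + 22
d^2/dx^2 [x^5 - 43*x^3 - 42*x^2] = 20*x^3 - 258*x - 84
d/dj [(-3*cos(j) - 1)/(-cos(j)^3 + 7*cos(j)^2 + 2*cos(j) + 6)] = (6*cos(j)^3 - 18*cos(j)^2 - 14*cos(j) + 16)*sin(j)/(-cos(j)^3 + 7*cos(j)^2 + 2*cos(j) + 6)^2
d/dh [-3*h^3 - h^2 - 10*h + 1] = -9*h^2 - 2*h - 10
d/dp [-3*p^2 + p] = 1 - 6*p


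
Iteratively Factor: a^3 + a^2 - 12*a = (a + 4)*(a^2 - 3*a) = (a - 3)*(a + 4)*(a)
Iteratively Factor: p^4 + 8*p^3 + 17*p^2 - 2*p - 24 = (p + 2)*(p^3 + 6*p^2 + 5*p - 12) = (p + 2)*(p + 3)*(p^2 + 3*p - 4) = (p + 2)*(p + 3)*(p + 4)*(p - 1)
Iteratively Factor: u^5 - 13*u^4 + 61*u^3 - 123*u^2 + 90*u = (u - 3)*(u^4 - 10*u^3 + 31*u^2 - 30*u) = (u - 5)*(u - 3)*(u^3 - 5*u^2 + 6*u) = (u - 5)*(u - 3)^2*(u^2 - 2*u) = u*(u - 5)*(u - 3)^2*(u - 2)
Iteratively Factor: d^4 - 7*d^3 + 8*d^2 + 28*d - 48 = (d - 3)*(d^3 - 4*d^2 - 4*d + 16) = (d - 3)*(d - 2)*(d^2 - 2*d - 8) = (d - 3)*(d - 2)*(d + 2)*(d - 4)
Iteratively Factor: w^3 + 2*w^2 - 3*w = (w)*(w^2 + 2*w - 3) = w*(w - 1)*(w + 3)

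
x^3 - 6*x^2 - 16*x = x*(x - 8)*(x + 2)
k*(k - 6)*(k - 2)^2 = k^4 - 10*k^3 + 28*k^2 - 24*k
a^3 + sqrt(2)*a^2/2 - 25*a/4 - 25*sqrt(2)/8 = (a - 5/2)*(a + 5/2)*(a + sqrt(2)/2)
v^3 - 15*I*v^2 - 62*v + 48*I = (v - 8*I)*(v - 6*I)*(v - I)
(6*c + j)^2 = 36*c^2 + 12*c*j + j^2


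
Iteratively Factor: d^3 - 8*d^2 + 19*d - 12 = (d - 4)*(d^2 - 4*d + 3) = (d - 4)*(d - 3)*(d - 1)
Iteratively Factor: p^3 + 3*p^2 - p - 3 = (p - 1)*(p^2 + 4*p + 3) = (p - 1)*(p + 1)*(p + 3)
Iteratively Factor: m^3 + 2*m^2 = (m)*(m^2 + 2*m) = m^2*(m + 2)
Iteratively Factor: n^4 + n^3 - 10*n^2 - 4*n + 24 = (n - 2)*(n^3 + 3*n^2 - 4*n - 12) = (n - 2)^2*(n^2 + 5*n + 6) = (n - 2)^2*(n + 2)*(n + 3)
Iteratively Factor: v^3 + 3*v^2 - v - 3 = (v - 1)*(v^2 + 4*v + 3) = (v - 1)*(v + 1)*(v + 3)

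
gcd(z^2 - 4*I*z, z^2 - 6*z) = z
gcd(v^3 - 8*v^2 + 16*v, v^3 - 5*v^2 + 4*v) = v^2 - 4*v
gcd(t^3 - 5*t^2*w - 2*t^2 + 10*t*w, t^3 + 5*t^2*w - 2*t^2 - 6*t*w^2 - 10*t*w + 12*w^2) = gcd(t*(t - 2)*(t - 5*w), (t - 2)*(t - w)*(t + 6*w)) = t - 2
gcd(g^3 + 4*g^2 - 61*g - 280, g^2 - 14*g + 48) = g - 8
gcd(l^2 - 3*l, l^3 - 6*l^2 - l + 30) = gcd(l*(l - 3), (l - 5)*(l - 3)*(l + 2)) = l - 3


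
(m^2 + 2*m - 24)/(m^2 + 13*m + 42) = (m - 4)/(m + 7)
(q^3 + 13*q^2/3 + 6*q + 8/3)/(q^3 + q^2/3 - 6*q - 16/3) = (3*q + 4)/(3*q - 8)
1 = 1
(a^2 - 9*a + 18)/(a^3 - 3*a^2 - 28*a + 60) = (a - 3)/(a^2 + 3*a - 10)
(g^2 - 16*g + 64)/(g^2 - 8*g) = (g - 8)/g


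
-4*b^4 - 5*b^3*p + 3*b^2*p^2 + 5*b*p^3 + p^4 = (-b + p)*(b + p)^2*(4*b + p)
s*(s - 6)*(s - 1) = s^3 - 7*s^2 + 6*s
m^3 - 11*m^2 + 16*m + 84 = (m - 7)*(m - 6)*(m + 2)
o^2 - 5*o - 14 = (o - 7)*(o + 2)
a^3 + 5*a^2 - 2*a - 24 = (a - 2)*(a + 3)*(a + 4)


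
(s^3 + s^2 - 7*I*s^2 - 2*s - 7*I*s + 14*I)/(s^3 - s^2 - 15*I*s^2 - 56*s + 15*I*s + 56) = (s + 2)/(s - 8*I)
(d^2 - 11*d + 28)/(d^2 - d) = (d^2 - 11*d + 28)/(d*(d - 1))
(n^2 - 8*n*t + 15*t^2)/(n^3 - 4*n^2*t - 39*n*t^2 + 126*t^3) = (-n + 5*t)/(-n^2 + n*t + 42*t^2)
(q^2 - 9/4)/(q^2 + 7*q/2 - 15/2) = (q + 3/2)/(q + 5)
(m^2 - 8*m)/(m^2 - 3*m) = (m - 8)/(m - 3)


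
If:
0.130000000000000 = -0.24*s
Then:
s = -0.54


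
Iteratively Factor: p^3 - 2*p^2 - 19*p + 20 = (p - 1)*(p^2 - p - 20) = (p - 1)*(p + 4)*(p - 5)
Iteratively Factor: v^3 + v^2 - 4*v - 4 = (v + 1)*(v^2 - 4) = (v + 1)*(v + 2)*(v - 2)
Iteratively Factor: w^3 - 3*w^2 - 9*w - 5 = (w + 1)*(w^2 - 4*w - 5) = (w + 1)^2*(w - 5)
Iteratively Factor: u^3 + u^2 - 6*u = (u + 3)*(u^2 - 2*u) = (u - 2)*(u + 3)*(u)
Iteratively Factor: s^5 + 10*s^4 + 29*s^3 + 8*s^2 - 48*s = (s + 4)*(s^4 + 6*s^3 + 5*s^2 - 12*s) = (s + 4)^2*(s^3 + 2*s^2 - 3*s) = (s + 3)*(s + 4)^2*(s^2 - s) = s*(s + 3)*(s + 4)^2*(s - 1)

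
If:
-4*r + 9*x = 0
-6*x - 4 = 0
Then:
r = -3/2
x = -2/3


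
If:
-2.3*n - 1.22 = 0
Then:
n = -0.53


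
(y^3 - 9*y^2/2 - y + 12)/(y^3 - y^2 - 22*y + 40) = (y + 3/2)/(y + 5)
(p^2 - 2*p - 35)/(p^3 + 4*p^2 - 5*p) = (p - 7)/(p*(p - 1))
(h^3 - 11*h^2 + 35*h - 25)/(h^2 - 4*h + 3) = (h^2 - 10*h + 25)/(h - 3)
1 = 1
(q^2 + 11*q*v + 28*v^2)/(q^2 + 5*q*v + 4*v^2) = (q + 7*v)/(q + v)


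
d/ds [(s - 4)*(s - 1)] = 2*s - 5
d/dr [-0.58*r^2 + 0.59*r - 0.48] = 0.59 - 1.16*r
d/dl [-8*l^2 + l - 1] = 1 - 16*l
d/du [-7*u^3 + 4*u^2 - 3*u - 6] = -21*u^2 + 8*u - 3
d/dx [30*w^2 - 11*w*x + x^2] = -11*w + 2*x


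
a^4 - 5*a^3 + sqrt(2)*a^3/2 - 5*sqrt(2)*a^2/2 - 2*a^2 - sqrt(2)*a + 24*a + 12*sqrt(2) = (a - 4)*(a - 3)*(a + 2)*(a + sqrt(2)/2)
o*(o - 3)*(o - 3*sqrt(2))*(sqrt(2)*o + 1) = sqrt(2)*o^4 - 5*o^3 - 3*sqrt(2)*o^3 - 3*sqrt(2)*o^2 + 15*o^2 + 9*sqrt(2)*o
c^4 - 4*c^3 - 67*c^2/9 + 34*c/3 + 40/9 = (c - 5)*(c - 4/3)*(c + 1/3)*(c + 2)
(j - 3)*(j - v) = j^2 - j*v - 3*j + 3*v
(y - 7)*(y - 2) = y^2 - 9*y + 14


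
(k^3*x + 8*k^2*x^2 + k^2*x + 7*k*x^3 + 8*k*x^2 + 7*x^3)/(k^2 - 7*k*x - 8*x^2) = x*(-k^2 - 7*k*x - k - 7*x)/(-k + 8*x)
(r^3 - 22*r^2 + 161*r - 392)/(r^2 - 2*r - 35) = (r^2 - 15*r + 56)/(r + 5)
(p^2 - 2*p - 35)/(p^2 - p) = (p^2 - 2*p - 35)/(p*(p - 1))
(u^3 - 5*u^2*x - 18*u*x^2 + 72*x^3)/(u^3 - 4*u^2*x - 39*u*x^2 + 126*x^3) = (-u^2 + 2*u*x + 24*x^2)/(-u^2 + u*x + 42*x^2)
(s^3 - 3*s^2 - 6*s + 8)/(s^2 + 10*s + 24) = (s^3 - 3*s^2 - 6*s + 8)/(s^2 + 10*s + 24)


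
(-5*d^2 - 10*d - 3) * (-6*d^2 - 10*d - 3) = 30*d^4 + 110*d^3 + 133*d^2 + 60*d + 9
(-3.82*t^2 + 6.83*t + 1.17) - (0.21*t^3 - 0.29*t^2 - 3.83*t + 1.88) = -0.21*t^3 - 3.53*t^2 + 10.66*t - 0.71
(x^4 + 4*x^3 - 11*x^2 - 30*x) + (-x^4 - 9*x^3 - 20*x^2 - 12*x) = -5*x^3 - 31*x^2 - 42*x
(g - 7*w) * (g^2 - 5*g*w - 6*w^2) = g^3 - 12*g^2*w + 29*g*w^2 + 42*w^3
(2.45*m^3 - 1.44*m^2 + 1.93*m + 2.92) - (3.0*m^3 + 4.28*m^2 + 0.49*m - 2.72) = -0.55*m^3 - 5.72*m^2 + 1.44*m + 5.64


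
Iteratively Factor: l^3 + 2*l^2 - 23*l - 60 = (l + 4)*(l^2 - 2*l - 15) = (l + 3)*(l + 4)*(l - 5)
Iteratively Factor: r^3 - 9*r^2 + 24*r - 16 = (r - 4)*(r^2 - 5*r + 4) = (r - 4)*(r - 1)*(r - 4)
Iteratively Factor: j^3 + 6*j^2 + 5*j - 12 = (j - 1)*(j^2 + 7*j + 12) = (j - 1)*(j + 4)*(j + 3)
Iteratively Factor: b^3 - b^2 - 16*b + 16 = (b + 4)*(b^2 - 5*b + 4) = (b - 4)*(b + 4)*(b - 1)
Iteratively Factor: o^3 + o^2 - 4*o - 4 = (o + 1)*(o^2 - 4) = (o - 2)*(o + 1)*(o + 2)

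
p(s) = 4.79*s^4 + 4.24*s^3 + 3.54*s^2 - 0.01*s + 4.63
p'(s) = 19.16*s^3 + 12.72*s^2 + 7.08*s - 0.01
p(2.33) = 218.63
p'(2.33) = 327.90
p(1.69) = 74.26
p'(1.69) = 140.77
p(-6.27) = 6501.70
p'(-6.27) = -4267.13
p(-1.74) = 36.94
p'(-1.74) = -74.75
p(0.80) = 11.02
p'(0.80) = 23.60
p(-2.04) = 66.34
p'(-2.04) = -124.18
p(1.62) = 64.92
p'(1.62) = 126.30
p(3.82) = 1312.57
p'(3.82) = 1280.69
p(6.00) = 7255.69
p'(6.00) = 4638.95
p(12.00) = 107166.43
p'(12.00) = 35025.11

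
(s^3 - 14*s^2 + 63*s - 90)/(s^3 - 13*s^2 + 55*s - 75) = (s - 6)/(s - 5)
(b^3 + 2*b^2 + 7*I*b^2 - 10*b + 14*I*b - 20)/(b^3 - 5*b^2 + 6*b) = (b^3 + b^2*(2 + 7*I) + 2*b*(-5 + 7*I) - 20)/(b*(b^2 - 5*b + 6))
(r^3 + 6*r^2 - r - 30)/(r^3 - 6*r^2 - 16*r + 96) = (r^3 + 6*r^2 - r - 30)/(r^3 - 6*r^2 - 16*r + 96)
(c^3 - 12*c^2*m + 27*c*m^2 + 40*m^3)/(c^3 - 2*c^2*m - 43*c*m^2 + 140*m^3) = (c^2 - 7*c*m - 8*m^2)/(c^2 + 3*c*m - 28*m^2)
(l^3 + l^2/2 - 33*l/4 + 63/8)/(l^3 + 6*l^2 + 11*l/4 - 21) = (l - 3/2)/(l + 4)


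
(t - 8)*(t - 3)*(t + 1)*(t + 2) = t^4 - 8*t^3 - 7*t^2 + 50*t + 48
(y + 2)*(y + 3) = y^2 + 5*y + 6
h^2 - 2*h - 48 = (h - 8)*(h + 6)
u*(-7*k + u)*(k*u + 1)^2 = -7*k^3*u^3 + k^2*u^4 - 14*k^2*u^2 + 2*k*u^3 - 7*k*u + u^2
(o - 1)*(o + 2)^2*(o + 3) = o^4 + 6*o^3 + 9*o^2 - 4*o - 12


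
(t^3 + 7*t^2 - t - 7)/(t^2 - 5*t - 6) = (t^2 + 6*t - 7)/(t - 6)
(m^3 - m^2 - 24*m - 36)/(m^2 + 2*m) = m - 3 - 18/m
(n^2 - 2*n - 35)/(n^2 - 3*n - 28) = (n + 5)/(n + 4)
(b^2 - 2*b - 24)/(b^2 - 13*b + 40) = (b^2 - 2*b - 24)/(b^2 - 13*b + 40)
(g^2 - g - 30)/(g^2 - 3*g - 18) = (g + 5)/(g + 3)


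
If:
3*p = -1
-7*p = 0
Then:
No Solution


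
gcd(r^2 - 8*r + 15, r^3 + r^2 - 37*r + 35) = r - 5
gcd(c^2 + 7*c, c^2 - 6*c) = c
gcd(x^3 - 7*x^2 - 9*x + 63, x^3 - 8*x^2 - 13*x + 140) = x - 7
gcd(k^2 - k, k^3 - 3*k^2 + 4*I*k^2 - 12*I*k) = k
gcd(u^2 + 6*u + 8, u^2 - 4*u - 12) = u + 2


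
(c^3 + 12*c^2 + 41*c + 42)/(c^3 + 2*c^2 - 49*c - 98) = (c + 3)/(c - 7)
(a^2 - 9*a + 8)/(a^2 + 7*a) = (a^2 - 9*a + 8)/(a*(a + 7))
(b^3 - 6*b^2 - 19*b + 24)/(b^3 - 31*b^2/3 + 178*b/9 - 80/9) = 9*(b^2 + 2*b - 3)/(9*b^2 - 21*b + 10)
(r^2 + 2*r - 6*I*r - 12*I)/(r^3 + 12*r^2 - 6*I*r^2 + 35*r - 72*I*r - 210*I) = (r + 2)/(r^2 + 12*r + 35)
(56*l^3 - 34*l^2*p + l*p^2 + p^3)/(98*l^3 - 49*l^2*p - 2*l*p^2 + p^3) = (-4*l + p)/(-7*l + p)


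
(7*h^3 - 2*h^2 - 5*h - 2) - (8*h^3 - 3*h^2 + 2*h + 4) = -h^3 + h^2 - 7*h - 6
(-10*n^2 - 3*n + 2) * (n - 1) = -10*n^3 + 7*n^2 + 5*n - 2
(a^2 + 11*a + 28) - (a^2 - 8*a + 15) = 19*a + 13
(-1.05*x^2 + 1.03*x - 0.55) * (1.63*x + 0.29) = -1.7115*x^3 + 1.3744*x^2 - 0.5978*x - 0.1595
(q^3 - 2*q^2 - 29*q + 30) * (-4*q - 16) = -4*q^4 - 8*q^3 + 148*q^2 + 344*q - 480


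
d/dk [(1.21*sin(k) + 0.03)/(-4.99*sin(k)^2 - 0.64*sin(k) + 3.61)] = (6.0379*sin(k)^2 + 0.2994*sin(k) + 4.3873)*cos(k)/(24.9001*sin(k)^4 + 6.3872*sin(k)^3 - 35.6182*sin(k)^2 - 4.6208*sin(k) + 13.0321)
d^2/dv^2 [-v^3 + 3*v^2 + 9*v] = 6 - 6*v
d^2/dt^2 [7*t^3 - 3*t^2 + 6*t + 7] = 42*t - 6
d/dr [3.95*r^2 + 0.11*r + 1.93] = 7.9*r + 0.11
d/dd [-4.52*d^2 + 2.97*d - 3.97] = 2.97 - 9.04*d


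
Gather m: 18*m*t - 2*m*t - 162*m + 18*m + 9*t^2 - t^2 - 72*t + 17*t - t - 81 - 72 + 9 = m*(16*t - 144) + 8*t^2 - 56*t - 144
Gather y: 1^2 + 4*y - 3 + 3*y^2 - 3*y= 3*y^2 + y - 2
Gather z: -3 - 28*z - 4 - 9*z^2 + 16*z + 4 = -9*z^2 - 12*z - 3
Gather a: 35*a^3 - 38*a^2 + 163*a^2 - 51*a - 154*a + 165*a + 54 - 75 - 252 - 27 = 35*a^3 + 125*a^2 - 40*a - 300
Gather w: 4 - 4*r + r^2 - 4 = r^2 - 4*r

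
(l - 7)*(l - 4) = l^2 - 11*l + 28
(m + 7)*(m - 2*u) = m^2 - 2*m*u + 7*m - 14*u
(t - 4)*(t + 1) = t^2 - 3*t - 4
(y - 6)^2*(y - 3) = y^3 - 15*y^2 + 72*y - 108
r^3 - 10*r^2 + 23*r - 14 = (r - 7)*(r - 2)*(r - 1)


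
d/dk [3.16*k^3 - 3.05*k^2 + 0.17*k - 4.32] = 9.48*k^2 - 6.1*k + 0.17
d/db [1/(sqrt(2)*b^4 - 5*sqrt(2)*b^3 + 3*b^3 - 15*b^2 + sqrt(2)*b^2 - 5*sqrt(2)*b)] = (-4*sqrt(2)*b^3 - 9*b^2 + 15*sqrt(2)*b^2 - 2*sqrt(2)*b + 30*b + 5*sqrt(2))/(b^2*(sqrt(2)*b^3 - 5*sqrt(2)*b^2 + 3*b^2 - 15*b + sqrt(2)*b - 5*sqrt(2))^2)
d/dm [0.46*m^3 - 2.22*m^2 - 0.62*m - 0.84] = 1.38*m^2 - 4.44*m - 0.62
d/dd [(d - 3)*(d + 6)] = 2*d + 3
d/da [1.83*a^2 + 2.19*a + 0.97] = 3.66*a + 2.19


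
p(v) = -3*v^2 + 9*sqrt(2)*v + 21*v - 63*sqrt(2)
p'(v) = -6*v + 9*sqrt(2) + 21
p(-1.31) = -138.43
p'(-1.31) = 41.59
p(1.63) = -42.09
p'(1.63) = 23.95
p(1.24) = -51.89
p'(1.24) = 26.29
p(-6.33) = -422.80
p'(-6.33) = 71.71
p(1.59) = -43.05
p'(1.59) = 24.19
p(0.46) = -74.22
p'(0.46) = 30.97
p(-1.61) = -151.17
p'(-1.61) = 43.39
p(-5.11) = -339.78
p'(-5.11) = 64.39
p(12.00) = -116.36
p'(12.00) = -38.27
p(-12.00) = -925.83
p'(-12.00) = 105.73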